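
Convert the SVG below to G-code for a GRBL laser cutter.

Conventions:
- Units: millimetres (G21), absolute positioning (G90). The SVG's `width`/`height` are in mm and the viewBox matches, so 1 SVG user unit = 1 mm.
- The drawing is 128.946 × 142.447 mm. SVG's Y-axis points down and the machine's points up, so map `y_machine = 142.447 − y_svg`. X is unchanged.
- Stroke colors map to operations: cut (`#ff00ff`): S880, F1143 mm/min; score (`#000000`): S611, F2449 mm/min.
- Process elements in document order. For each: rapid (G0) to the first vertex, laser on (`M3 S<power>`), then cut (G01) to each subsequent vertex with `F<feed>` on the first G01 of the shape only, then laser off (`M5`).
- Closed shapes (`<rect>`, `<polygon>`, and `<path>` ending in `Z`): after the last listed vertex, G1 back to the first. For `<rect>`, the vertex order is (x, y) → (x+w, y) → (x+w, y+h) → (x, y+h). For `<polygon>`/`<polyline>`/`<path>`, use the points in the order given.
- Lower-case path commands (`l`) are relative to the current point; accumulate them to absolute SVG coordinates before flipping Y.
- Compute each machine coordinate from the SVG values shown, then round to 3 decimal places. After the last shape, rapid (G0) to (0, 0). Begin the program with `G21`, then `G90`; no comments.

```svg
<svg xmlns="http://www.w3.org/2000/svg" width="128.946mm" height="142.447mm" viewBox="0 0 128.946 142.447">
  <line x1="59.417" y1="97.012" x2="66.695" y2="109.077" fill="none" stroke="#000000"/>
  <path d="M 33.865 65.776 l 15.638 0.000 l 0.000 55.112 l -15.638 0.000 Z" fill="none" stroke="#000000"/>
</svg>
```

G21
G90
G0 X59.417 Y45.435
M3 S611
G01 X66.695 Y33.370 F2449
M5
G0 X33.865 Y76.671
M3 S611
G01 X49.503 Y76.671 F2449
G01 X49.503 Y21.559
G01 X33.865 Y21.559
G01 X33.865 Y76.671
M5
G0 X0.000 Y0.000

1 u = 1 mm; y_m = 142.447 − y.

[1] `<line>` line segment, #000000→score S611 F2449: (59.417,45.435) → (66.695,33.370)

[2] `<path>` rectangle, #000000→score S611 F2449: (33.865,76.671) → (49.503,76.671) → (49.503,21.559) → (33.865,21.559) → (33.865,76.671) (closed)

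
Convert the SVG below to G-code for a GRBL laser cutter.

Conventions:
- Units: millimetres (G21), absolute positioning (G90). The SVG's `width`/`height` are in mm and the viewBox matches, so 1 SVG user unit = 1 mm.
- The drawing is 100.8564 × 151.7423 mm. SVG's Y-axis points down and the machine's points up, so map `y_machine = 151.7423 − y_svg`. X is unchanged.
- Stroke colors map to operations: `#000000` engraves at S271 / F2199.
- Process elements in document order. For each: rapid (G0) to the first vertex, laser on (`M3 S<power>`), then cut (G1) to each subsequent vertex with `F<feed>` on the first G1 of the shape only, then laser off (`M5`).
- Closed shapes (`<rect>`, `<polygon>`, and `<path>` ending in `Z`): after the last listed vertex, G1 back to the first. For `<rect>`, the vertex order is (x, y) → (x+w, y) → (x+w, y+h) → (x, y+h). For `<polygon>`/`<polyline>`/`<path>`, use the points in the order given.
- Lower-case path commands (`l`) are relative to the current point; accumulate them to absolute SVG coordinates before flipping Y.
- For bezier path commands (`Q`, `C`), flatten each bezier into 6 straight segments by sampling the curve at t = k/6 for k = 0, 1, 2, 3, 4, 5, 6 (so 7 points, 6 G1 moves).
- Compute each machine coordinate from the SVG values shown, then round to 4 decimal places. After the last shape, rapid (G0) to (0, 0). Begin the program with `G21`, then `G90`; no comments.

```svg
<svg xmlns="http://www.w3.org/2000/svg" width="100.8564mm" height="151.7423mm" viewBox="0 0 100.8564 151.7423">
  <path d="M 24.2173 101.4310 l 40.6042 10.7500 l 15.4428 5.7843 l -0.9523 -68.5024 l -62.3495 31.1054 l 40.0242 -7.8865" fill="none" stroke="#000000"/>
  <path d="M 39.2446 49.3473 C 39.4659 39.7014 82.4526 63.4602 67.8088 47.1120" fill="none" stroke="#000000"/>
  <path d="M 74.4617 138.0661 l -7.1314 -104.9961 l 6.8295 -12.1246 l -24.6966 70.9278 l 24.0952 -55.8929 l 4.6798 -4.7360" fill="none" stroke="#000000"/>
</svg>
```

viewBox `0 0 100.8564 151.7423` with mm width/height → 1 unit = 1 mm. Flip: y_m = 151.7423 − y_svg.

**Shape 1** — `<path>` open polyline, stroke `#000000` → engrave (S271, F2199). Machine vertices: (24.2173,50.3113) → (64.8215,39.5613) → (80.2643,33.7770) → (79.3120,102.2794) → (16.9625,71.1740) → (56.9867,79.0605). Open path.

**Shape 2** — `<path>` cubic bezier, stroke `#000000` → engrave (S271, F2199). Control points (SVG): P0=(39.2446,49.3473), P1=(39.4659,39.7014), P2=(82.4526,63.4602), P3=(67.8088,47.1120); sampled at t=k/6. Machine vertices: (39.2446,102.3950) → (42.4542,104.7746) → (50.0027,103.6287) → (59.1011,100.9993) → (66.9608,98.9284) → (70.7930,99.4581) → (67.8088,104.6303). Open path.

**Shape 3** — `<path>` open polyline, stroke `#000000` → engrave (S271, F2199). Machine vertices: (74.4617,13.6762) → (67.3303,118.6723) → (74.1598,130.7969) → (49.4632,59.8691) → (73.5584,115.7620) → (78.2382,120.4980). Open path.

G21
G90
G0 X24.2173 Y50.3113
M3 S271
G1 X64.8215 Y39.5613 F2199
G1 X80.2643 Y33.7770
G1 X79.3120 Y102.2794
G1 X16.9625 Y71.1740
G1 X56.9867 Y79.0605
M5
G0 X39.2446 Y102.3950
M3 S271
G1 X42.4542 Y104.7746 F2199
G1 X50.0027 Y103.6287
G1 X59.1011 Y100.9993
G1 X66.9608 Y98.9284
G1 X70.7930 Y99.4581
G1 X67.8088 Y104.6303
M5
G0 X74.4617 Y13.6762
M3 S271
G1 X67.3303 Y118.6723 F2199
G1 X74.1598 Y130.7969
G1 X49.4632 Y59.8691
G1 X73.5584 Y115.7620
G1 X78.2382 Y120.4980
M5
G0 X0.0000 Y0.0000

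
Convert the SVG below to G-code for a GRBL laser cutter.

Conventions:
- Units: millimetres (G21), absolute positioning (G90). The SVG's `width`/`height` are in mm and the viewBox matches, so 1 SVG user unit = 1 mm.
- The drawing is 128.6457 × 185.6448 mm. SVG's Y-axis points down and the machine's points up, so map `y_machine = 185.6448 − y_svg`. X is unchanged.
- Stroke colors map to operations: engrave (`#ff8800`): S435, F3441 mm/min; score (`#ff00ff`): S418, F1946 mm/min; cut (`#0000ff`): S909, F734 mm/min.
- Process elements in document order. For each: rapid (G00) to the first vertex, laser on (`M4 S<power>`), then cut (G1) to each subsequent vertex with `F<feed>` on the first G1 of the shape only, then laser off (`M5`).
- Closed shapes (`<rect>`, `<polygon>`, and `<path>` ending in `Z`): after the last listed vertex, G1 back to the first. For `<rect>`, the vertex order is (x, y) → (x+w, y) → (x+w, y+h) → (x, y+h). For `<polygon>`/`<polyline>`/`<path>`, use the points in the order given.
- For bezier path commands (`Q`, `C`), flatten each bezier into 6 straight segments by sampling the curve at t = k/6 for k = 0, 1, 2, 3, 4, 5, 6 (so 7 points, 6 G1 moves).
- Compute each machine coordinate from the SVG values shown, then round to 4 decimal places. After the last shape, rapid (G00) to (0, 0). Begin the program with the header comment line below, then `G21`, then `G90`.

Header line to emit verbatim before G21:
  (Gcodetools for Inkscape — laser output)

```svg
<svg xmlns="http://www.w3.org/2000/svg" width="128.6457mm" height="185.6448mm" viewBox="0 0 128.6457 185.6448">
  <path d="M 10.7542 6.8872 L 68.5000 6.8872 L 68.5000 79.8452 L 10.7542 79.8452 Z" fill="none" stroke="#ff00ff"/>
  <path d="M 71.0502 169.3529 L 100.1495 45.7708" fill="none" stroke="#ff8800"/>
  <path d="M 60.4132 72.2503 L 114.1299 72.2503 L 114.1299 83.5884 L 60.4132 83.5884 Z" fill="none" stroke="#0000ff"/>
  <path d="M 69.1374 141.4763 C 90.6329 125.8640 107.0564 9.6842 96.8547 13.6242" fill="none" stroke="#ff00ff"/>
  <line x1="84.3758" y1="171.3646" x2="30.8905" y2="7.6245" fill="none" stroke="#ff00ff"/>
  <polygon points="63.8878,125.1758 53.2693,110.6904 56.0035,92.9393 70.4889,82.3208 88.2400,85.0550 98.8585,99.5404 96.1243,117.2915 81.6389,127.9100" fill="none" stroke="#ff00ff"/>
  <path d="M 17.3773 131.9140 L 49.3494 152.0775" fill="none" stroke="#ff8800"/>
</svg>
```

(Gcodetools for Inkscape — laser output)
G21
G90
G00 X10.7542 Y178.7576
M4 S418
G1 X68.5000 Y178.7576 F1946
G1 X68.5000 Y105.7996
G1 X10.7542 Y105.7996
G1 X10.7542 Y178.7576
M5
G00 X71.0502 Y16.2919
M4 S435
G1 X100.1495 Y139.8740 F3441
M5
G00 X60.4132 Y113.3945
M4 S909
G1 X114.1299 Y113.3945 F734
G1 X114.1299 Y102.0564
G1 X60.4132 Y102.0564
G1 X60.4132 Y113.3945
M5
G00 X69.1374 Y44.1685
M4 S418
G1 X79.3627 Y59.3336 F1946
G1 X88.1440 Y85.1297
G1 X94.8825 Y115.4267
G1 X98.9796 Y144.0943
G1 X99.8366 Y165.0023
G1 X96.8547 Y172.0206
M5
G00 X84.3758 Y14.2802
M4 S418
G1 X30.8905 Y178.0203 F1946
M5
G00 X63.8878 Y60.4690
M4 S418
G1 X53.2693 Y74.9544 F1946
G1 X56.0035 Y92.7055
G1 X70.4889 Y103.3240
G1 X88.2400 Y100.5898
G1 X98.8585 Y86.1044
G1 X96.1243 Y68.3533
G1 X81.6389 Y57.7348
G1 X63.8878 Y60.4690
M5
G00 X17.3773 Y53.7308
M4 S435
G1 X49.3494 Y33.5673 F3441
M5
G00 X0.0000 Y0.0000

Since the viewBox matches the mm dimensions, user units are millimetres directly. The only transform is the Y-flip y_m = 185.6448 − y_svg.

Shape 1 is a rectangle drawn with `<path>`. Its stroke #ff00ff means score at S418, F1946. After flipping Y the toolpath is (10.7542,178.7576) → (68.5000,178.7576) → (68.5000,105.7996) → (10.7542,105.7996) → (10.7542,178.7576), returning to the start.

Shape 2 is a line segment drawn with `<path>`. Its stroke #ff8800 means engrave at S435, F3441. After flipping Y the toolpath is (71.0502,16.2919) → (100.1495,139.8740).

Shape 3 is a rectangle drawn with `<path>`. Its stroke #0000ff means cut at S909, F734. After flipping Y the toolpath is (60.4132,113.3945) → (114.1299,113.3945) → (114.1299,102.0564) → (60.4132,102.0564) → (60.4132,113.3945), returning to the start.

Shape 4 is a cubic bezier drawn with `<path>`. Its stroke #ff00ff means score at S418, F1946. After flipping Y the toolpath is (69.1374,44.1685) → (79.3627,59.3336) → (88.1440,85.1297) → (94.8825,115.4267) → (98.9796,144.0943) → (99.8366,165.0023) → (96.8547,172.0206).

Shape 5 is a line segment drawn with `<line>`. Its stroke #ff00ff means score at S418, F1946. After flipping Y the toolpath is (84.3758,14.2802) → (30.8905,178.0203).

Shape 6 is a regular polygon drawn with `<polygon>`. Its stroke #ff00ff means score at S418, F1946. After flipping Y the toolpath is (63.8878,60.4690) → (53.2693,74.9544) → (56.0035,92.7055) → (70.4889,103.3240) → (88.2400,100.5898) → (98.8585,86.1044) → (96.1243,68.3533) → (81.6389,57.7348) → (63.8878,60.4690), returning to the start.

Shape 7 is a line segment drawn with `<path>`. Its stroke #ff8800 means engrave at S435, F3441. After flipping Y the toolpath is (17.3773,53.7308) → (49.3494,33.5673).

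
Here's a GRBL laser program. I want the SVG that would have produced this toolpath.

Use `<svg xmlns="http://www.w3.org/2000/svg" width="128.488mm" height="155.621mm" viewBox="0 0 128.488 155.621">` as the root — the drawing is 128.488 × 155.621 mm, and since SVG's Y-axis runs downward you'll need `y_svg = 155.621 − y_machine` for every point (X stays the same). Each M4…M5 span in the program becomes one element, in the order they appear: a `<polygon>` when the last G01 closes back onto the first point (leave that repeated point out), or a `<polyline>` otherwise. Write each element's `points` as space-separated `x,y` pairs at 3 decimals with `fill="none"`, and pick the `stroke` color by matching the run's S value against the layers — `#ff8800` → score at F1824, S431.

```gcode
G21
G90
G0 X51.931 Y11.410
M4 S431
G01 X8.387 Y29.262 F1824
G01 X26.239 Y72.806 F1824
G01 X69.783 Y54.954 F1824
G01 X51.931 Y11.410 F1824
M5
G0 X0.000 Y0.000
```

<svg xmlns="http://www.w3.org/2000/svg" width="128.488mm" height="155.621mm" viewBox="0 0 128.488 155.621">
  <polygon points="51.931,144.211 8.387,126.359 26.239,82.815 69.783,100.667" fill="none" stroke="#ff8800"/>
</svg>

Machine Y-up, SVG Y-down with viewBox height 155.621, so y_svg = 155.621 − y_machine; X carries over. Every run uses S431, so all elements get stroke `#ff8800` (score).

Run 1: The run returns to its start, so emit a `<polygon>` with points (Y-flipped): 51.931,144.211 8.387,126.359 26.239,82.815 69.783,100.667.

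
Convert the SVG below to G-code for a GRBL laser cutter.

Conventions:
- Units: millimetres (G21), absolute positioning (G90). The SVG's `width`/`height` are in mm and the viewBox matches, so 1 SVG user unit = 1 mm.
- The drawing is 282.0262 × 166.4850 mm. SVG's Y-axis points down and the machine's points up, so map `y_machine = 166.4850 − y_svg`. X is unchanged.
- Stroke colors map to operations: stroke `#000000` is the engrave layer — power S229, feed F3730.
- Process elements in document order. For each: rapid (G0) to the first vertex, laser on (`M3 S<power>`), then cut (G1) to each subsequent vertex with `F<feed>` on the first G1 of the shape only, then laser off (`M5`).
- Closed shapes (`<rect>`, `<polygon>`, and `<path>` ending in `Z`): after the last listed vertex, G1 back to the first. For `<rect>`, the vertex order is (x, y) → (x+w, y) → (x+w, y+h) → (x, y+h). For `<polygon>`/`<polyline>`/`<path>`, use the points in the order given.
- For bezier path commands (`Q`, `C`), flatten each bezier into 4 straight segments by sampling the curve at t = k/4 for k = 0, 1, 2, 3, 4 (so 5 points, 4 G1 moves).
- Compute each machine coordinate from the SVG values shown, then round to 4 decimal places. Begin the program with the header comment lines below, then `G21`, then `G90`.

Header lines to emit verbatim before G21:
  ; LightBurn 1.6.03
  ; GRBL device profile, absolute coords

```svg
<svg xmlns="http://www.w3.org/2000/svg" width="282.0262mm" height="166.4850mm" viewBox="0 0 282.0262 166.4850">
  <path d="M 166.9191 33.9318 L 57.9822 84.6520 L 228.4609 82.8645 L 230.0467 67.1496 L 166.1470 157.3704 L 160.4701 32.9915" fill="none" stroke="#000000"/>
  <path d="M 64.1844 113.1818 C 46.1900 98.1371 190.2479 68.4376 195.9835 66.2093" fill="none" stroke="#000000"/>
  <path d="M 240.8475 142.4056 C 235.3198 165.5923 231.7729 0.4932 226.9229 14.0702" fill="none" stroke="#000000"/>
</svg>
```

; LightBurn 1.6.03
; GRBL device profile, absolute coords
G21
G90
G0 X166.9191 Y132.5532
M3 S229
G1 X57.9822 Y81.8330 F3730
G1 X228.4609 Y83.6205
G1 X230.0467 Y99.3354
G1 X166.1470 Y9.1146
G1 X160.4701 Y133.4935
M5
G0 X64.1844 Y53.3032
M3 S229
G1 X76.3801 Y66.6763 F3730
G1 X121.1852 Y81.5956
G1 X170.4397 Y94.1118
G1 X195.9835 Y100.2757
M5
G0 X240.8475 Y24.0794
M3 S229
G1 X237.0218 Y36.2592 F3730
G1 X233.6311 Y84.6435
G1 X230.3674 Y134.8296
G1 X226.9229 Y152.4148
M5

1 u = 1 mm; y_m = 166.4850 − y.

[1] `<path>` open polyline, #000000→engrave S229 F3730: (166.9191,132.5532) → (57.9822,81.8330) → (228.4609,83.6205) → (230.0467,99.3354) → (166.1470,9.1146) → (160.4701,133.4935)

[2] `<path>` cubic bezier, #000000→engrave S229 F3730: (64.1844,53.3032) → (76.3801,66.6763) → (121.1852,81.5956) → (170.4397,94.1118) → (195.9835,100.2757)

[3] `<path>` cubic bezier, #000000→engrave S229 F3730: (240.8475,24.0794) → (237.0218,36.2592) → (233.6311,84.6435) → (230.3674,134.8296) → (226.9229,152.4148)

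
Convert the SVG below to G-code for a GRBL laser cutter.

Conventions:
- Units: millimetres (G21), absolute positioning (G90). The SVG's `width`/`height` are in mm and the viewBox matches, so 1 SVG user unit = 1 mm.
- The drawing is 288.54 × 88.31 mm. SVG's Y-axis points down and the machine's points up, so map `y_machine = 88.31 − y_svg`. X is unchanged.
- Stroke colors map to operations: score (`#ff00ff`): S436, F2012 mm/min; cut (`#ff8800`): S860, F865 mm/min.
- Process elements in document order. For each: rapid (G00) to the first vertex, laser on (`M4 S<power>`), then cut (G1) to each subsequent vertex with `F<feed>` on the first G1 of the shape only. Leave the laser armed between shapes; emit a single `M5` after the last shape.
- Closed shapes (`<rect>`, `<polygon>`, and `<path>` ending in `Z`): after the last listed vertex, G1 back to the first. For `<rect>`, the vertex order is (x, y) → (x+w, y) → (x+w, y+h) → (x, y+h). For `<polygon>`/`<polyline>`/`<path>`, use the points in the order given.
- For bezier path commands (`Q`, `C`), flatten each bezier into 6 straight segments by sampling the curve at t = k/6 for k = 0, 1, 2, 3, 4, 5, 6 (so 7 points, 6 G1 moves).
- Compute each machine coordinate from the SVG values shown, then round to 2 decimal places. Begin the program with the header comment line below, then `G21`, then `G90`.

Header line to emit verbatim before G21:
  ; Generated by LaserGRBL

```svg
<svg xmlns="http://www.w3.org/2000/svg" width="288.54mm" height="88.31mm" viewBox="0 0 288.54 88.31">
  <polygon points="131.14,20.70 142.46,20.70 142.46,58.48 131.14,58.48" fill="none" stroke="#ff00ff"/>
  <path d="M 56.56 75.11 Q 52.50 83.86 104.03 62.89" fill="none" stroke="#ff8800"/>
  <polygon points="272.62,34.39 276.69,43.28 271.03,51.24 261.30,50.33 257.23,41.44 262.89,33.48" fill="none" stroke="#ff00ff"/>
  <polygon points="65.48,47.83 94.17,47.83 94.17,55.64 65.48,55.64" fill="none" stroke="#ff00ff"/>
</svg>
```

; Generated by LaserGRBL
G21
G90
G00 X131.14 Y67.61
M4 S436
G1 X142.46 Y67.61 F2012
G1 X142.46 Y29.83
G1 X131.14 Y29.83
G1 X131.14 Y67.61
G00 X56.56 Y13.20
M4 S860
G1 X56.75 Y11.11 F865
G1 X60.03 Y10.67
G1 X66.40 Y11.88
G1 X75.85 Y14.74
G1 X88.40 Y19.26
G1 X104.03 Y25.42
G00 X272.62 Y53.92
M4 S436
G1 X276.69 Y45.03 F2012
G1 X271.03 Y37.07
G1 X261.30 Y37.98
G1 X257.23 Y46.87
G1 X262.89 Y54.83
G1 X272.62 Y53.92
G00 X65.48 Y40.48
M4 S436
G1 X94.17 Y40.48 F2012
G1 X94.17 Y32.67
G1 X65.48 Y32.67
G1 X65.48 Y40.48
M5

viewBox `0 0 288.54 88.31` with mm width/height → 1 unit = 1 mm. Flip: y_m = 88.31 − y_svg.

**Shape 1** — `<polygon>` rectangle, stroke `#ff00ff` → score (S436, F2012). Machine vertices: (131.14,67.61) → (142.46,67.61) → (142.46,29.83) → (131.14,29.83) → (131.14,67.61). Closed: final G1 returns to the first vertex.

**Shape 2** — `<path>` quadratic bezier, stroke `#ff8800` → cut (S860, F865). Control points (SVG): P0=(56.56,75.11), P1=(52.50,83.86), P2=(104.03,62.89); sampled at t=k/6. Machine vertices: (56.56,13.20) → (56.75,11.11) → (60.03,10.67) → (66.40,11.88) → (75.85,14.74) → (88.40,19.26) → (104.03,25.42). Open path.

**Shape 3** — `<polygon>` regular polygon, stroke `#ff00ff` → score (S436, F2012). Machine vertices: (272.62,53.92) → (276.69,45.03) → (271.03,37.07) → (261.30,37.98) → (257.23,46.87) → (262.89,54.83) → (272.62,53.92). Closed: final G1 returns to the first vertex.

**Shape 4** — `<polygon>` rectangle, stroke `#ff00ff` → score (S436, F2012). Machine vertices: (65.48,40.48) → (94.17,40.48) → (94.17,32.67) → (65.48,32.67) → (65.48,40.48). Closed: final G1 returns to the first vertex.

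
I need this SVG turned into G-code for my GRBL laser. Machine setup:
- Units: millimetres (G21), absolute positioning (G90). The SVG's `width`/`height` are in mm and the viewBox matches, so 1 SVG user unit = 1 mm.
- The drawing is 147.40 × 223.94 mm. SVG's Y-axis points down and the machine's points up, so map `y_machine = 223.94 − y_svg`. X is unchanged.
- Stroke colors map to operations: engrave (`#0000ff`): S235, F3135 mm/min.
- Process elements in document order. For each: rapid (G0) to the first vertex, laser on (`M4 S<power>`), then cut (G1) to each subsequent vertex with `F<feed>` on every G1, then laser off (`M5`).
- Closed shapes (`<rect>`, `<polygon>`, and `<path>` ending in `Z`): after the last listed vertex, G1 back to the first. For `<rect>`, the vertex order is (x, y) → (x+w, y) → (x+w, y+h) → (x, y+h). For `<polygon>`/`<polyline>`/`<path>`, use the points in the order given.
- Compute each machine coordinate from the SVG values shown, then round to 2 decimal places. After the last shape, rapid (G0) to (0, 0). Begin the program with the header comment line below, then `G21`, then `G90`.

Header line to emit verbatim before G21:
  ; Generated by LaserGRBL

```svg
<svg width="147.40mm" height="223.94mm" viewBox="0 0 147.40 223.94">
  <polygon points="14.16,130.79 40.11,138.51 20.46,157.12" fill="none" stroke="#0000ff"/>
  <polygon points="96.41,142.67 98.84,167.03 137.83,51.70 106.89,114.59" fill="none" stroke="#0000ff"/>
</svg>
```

; Generated by LaserGRBL
G21
G90
G0 X14.16 Y93.15
M4 S235
G1 X40.11 Y85.43 F3135
G1 X20.46 Y66.82 F3135
G1 X14.16 Y93.15 F3135
M5
G0 X96.41 Y81.27
M4 S235
G1 X98.84 Y56.91 F3135
G1 X137.83 Y172.24 F3135
G1 X106.89 Y109.35 F3135
G1 X96.41 Y81.27 F3135
M5
G0 X0.00 Y0.00

Since the viewBox matches the mm dimensions, user units are millimetres directly. The only transform is the Y-flip y_m = 223.94 − y_svg.

Shape 1 is a regular polygon drawn with `<polygon>`. Its stroke #0000ff means engrave at S235, F3135. After flipping Y the toolpath is (14.16,93.15) → (40.11,85.43) → (20.46,66.82) → (14.16,93.15), returning to the start.

Shape 2 is a closed polygon drawn with `<polygon>`. Its stroke #0000ff means engrave at S235, F3135. After flipping Y the toolpath is (96.41,81.27) → (98.84,56.91) → (137.83,172.24) → (106.89,109.35) → (96.41,81.27), returning to the start.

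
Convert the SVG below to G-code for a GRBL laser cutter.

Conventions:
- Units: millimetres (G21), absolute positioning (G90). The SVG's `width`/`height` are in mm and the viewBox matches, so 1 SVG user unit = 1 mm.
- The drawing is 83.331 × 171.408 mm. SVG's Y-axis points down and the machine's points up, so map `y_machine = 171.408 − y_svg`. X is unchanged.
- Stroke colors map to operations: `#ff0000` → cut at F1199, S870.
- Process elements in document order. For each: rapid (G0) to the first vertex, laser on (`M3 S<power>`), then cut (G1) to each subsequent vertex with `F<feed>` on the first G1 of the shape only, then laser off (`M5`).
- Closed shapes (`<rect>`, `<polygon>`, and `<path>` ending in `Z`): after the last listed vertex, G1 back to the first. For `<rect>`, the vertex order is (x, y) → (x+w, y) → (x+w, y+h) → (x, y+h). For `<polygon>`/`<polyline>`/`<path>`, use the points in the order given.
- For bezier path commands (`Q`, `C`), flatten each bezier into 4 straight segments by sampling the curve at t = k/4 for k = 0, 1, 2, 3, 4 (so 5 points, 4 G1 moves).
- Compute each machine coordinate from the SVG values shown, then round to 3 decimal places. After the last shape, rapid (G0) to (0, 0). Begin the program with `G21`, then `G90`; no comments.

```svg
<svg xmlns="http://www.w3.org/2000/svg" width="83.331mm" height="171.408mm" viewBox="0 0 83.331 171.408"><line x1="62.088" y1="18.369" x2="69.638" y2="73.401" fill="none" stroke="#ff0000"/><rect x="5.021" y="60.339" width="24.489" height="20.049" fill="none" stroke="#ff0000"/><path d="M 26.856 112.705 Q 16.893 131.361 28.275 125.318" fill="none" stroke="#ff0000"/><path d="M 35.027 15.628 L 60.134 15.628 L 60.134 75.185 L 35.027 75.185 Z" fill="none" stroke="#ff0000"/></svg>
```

G21
G90
G0 X62.088 Y153.039
M3 S870
G1 X69.638 Y98.007 F1199
M5
G0 X5.021 Y111.069
M3 S870
G1 X29.510 Y111.069 F1199
G1 X29.510 Y91.020
G1 X5.021 Y91.020
G1 X5.021 Y111.069
M5
G0 X26.856 Y58.703
M3 S870
G1 X23.209 Y50.919 F1199
G1 X22.229 Y46.222
G1 X23.918 Y44.612
G1 X28.275 Y46.090
M5
G0 X35.027 Y155.780
M3 S870
G1 X60.134 Y155.780 F1199
G1 X60.134 Y96.223
G1 X35.027 Y96.223
G1 X35.027 Y155.780
M5
G0 X0.000 Y0.000

viewBox `0 0 83.331 171.408` with mm width/height → 1 unit = 1 mm. Flip: y_m = 171.408 − y_svg.

**Shape 1** — `<line>` line segment, stroke `#ff0000` → cut (S870, F1199). Machine vertices: (62.088,153.039) → (69.638,98.007). Open path.

**Shape 2** — `<rect>` rectangle, stroke `#ff0000` → cut (S870, F1199). Machine vertices: (5.021,111.069) → (29.510,111.069) → (29.510,91.020) → (5.021,91.020) → (5.021,111.069). Closed: final G1 returns to the first vertex.

**Shape 3** — `<path>` quadratic bezier, stroke `#ff0000` → cut (S870, F1199). Control points (SVG): P0=(26.856,112.705), P1=(16.893,131.361), P2=(28.275,125.318); sampled at t=k/4. Machine vertices: (26.856,58.703) → (23.209,50.919) → (22.229,46.222) → (23.918,44.612) → (28.275,46.090). Open path.

**Shape 4** — `<path>` rectangle, stroke `#ff0000` → cut (S870, F1199). Machine vertices: (35.027,155.780) → (60.134,155.780) → (60.134,96.223) → (35.027,96.223) → (35.027,155.780). Closed: final G1 returns to the first vertex.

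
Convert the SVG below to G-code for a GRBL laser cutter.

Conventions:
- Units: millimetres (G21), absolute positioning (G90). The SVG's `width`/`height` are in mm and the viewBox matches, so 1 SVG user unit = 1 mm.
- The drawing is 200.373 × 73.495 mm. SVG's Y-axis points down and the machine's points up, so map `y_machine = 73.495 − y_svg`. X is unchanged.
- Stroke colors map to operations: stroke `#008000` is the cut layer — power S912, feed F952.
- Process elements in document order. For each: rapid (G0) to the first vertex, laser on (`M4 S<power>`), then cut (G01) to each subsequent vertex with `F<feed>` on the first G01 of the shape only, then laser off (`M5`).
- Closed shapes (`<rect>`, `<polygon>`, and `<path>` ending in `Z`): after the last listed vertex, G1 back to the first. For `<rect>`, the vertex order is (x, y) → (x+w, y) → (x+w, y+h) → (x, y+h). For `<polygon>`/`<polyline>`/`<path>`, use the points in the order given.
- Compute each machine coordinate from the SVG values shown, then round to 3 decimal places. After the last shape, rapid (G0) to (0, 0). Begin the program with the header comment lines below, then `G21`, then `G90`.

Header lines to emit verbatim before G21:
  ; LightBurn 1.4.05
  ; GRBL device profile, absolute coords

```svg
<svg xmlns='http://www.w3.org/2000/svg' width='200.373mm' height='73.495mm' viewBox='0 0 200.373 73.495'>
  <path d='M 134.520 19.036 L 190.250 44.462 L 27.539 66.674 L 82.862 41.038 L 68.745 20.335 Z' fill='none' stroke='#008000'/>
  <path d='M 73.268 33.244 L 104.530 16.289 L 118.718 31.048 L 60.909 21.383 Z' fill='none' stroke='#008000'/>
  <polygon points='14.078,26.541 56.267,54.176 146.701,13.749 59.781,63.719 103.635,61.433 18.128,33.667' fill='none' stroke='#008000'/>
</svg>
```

; LightBurn 1.4.05
; GRBL device profile, absolute coords
G21
G90
G0 X134.520 Y54.459
M4 S912
G01 X190.250 Y29.033 F952
G01 X27.539 Y6.821
G01 X82.862 Y32.457
G01 X68.745 Y53.160
G01 X134.520 Y54.459
M5
G0 X73.268 Y40.251
M4 S912
G01 X104.530 Y57.206 F952
G01 X118.718 Y42.447
G01 X60.909 Y52.112
G01 X73.268 Y40.251
M5
G0 X14.078 Y46.954
M4 S912
G01 X56.267 Y19.319 F952
G01 X146.701 Y59.746
G01 X59.781 Y9.776
G01 X103.635 Y12.062
G01 X18.128 Y39.828
G01 X14.078 Y46.954
M5
G0 X0.000 Y0.000

viewBox `0 0 200.373 73.495` with mm width/height → 1 unit = 1 mm. Flip: y_m = 73.495 − y_svg.

**Shape 1** — `<path>` closed polygon, stroke `#008000` → cut (S912, F952). Machine vertices: (134.520,54.459) → (190.250,29.033) → (27.539,6.821) → (82.862,32.457) → (68.745,53.160) → (134.520,54.459). Closed: final G1 returns to the first vertex.

**Shape 2** — `<path>` closed polygon, stroke `#008000` → cut (S912, F952). Machine vertices: (73.268,40.251) → (104.530,57.206) → (118.718,42.447) → (60.909,52.112) → (73.268,40.251). Closed: final G1 returns to the first vertex.

**Shape 3** — `<polygon>` closed polygon, stroke `#008000` → cut (S912, F952). Machine vertices: (14.078,46.954) → (56.267,19.319) → (146.701,59.746) → (59.781,9.776) → (103.635,12.062) → (18.128,39.828) → (14.078,46.954). Closed: final G1 returns to the first vertex.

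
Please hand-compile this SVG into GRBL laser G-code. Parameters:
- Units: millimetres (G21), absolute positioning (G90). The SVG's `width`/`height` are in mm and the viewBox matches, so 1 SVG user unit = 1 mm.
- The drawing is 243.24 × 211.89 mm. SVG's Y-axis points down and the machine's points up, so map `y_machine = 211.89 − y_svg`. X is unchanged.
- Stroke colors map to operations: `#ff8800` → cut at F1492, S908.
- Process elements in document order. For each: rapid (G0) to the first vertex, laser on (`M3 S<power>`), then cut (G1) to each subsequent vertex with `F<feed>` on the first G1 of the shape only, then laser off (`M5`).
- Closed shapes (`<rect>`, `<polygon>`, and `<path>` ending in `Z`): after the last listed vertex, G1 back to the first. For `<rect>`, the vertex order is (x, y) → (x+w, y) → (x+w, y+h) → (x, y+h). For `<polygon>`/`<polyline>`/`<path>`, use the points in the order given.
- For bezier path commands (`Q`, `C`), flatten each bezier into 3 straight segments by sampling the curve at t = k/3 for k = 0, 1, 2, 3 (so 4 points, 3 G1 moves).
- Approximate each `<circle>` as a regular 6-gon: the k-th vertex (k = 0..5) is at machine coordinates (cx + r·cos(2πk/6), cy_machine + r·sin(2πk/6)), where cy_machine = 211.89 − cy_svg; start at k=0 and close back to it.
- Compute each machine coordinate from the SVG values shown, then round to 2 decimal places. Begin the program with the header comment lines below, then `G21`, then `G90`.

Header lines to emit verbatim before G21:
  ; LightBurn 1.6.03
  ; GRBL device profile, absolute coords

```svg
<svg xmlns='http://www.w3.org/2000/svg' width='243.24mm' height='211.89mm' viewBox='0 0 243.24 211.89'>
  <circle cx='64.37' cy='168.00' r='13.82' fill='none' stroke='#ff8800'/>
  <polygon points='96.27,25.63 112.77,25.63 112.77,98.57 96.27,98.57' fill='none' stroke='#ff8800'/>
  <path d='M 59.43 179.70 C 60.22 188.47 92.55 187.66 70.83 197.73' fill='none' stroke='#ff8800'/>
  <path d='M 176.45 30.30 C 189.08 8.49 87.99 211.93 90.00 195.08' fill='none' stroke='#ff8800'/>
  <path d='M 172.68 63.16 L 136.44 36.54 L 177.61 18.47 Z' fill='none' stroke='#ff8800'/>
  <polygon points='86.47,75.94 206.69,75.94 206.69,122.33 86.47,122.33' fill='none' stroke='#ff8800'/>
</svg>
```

; LightBurn 1.6.03
; GRBL device profile, absolute coords
G21
G90
G0 X78.19 Y43.89
M3 S908
G1 X71.28 Y55.86 F1492
G1 X57.46 Y55.86
G1 X50.55 Y43.89
G1 X57.46 Y31.92
G1 X71.28 Y31.92
G1 X78.19 Y43.89
M5
G0 X96.27 Y186.26
M3 S908
G1 X112.77 Y186.26 F1492
G1 X112.77 Y113.32
G1 X96.27 Y113.32
G1 X96.27 Y186.26
M5
G0 X59.43 Y32.19
M3 S908
G1 X67.56 Y25.86 F1492
G1 X77.70 Y21.36
G1 X70.83 Y14.16
M5
G0 X176.45 Y181.59
M3 S908
G1 X159.20 Y144.82 F1492
G1 X114.33 Y56.89
G1 X90.00 Y16.81
M5
G0 X172.68 Y148.73
M3 S908
G1 X136.44 Y175.35 F1492
G1 X177.61 Y193.42
G1 X172.68 Y148.73
M5
G0 X86.47 Y135.95
M3 S908
G1 X206.69 Y135.95 F1492
G1 X206.69 Y89.56
G1 X86.47 Y89.56
G1 X86.47 Y135.95
M5

Since the viewBox matches the mm dimensions, user units are millimetres directly. The only transform is the Y-flip y_m = 211.89 − y_svg.

Shape 1 is a circle drawn with `<circle>`. Its stroke #ff8800 means cut at S908, F1492. After flipping Y the toolpath is (78.19,43.89) → (71.28,55.86) → (57.46,55.86) → (50.55,43.89) → (57.46,31.92) → (71.28,31.92) → (78.19,43.89), returning to the start.

Shape 2 is a rectangle drawn with `<polygon>`. Its stroke #ff8800 means cut at S908, F1492. After flipping Y the toolpath is (96.27,186.26) → (112.77,186.26) → (112.77,113.32) → (96.27,113.32) → (96.27,186.26), returning to the start.

Shape 3 is a cubic bezier drawn with `<path>`. Its stroke #ff8800 means cut at S908, F1492. After flipping Y the toolpath is (59.43,32.19) → (67.56,25.86) → (77.70,21.36) → (70.83,14.16).

Shape 4 is a cubic bezier drawn with `<path>`. Its stroke #ff8800 means cut at S908, F1492. After flipping Y the toolpath is (176.45,181.59) → (159.20,144.82) → (114.33,56.89) → (90.00,16.81).

Shape 5 is a regular polygon drawn with `<path>`. Its stroke #ff8800 means cut at S908, F1492. After flipping Y the toolpath is (172.68,148.73) → (136.44,175.35) → (177.61,193.42) → (172.68,148.73), returning to the start.

Shape 6 is a rectangle drawn with `<polygon>`. Its stroke #ff8800 means cut at S908, F1492. After flipping Y the toolpath is (86.47,135.95) → (206.69,135.95) → (206.69,89.56) → (86.47,89.56) → (86.47,135.95), returning to the start.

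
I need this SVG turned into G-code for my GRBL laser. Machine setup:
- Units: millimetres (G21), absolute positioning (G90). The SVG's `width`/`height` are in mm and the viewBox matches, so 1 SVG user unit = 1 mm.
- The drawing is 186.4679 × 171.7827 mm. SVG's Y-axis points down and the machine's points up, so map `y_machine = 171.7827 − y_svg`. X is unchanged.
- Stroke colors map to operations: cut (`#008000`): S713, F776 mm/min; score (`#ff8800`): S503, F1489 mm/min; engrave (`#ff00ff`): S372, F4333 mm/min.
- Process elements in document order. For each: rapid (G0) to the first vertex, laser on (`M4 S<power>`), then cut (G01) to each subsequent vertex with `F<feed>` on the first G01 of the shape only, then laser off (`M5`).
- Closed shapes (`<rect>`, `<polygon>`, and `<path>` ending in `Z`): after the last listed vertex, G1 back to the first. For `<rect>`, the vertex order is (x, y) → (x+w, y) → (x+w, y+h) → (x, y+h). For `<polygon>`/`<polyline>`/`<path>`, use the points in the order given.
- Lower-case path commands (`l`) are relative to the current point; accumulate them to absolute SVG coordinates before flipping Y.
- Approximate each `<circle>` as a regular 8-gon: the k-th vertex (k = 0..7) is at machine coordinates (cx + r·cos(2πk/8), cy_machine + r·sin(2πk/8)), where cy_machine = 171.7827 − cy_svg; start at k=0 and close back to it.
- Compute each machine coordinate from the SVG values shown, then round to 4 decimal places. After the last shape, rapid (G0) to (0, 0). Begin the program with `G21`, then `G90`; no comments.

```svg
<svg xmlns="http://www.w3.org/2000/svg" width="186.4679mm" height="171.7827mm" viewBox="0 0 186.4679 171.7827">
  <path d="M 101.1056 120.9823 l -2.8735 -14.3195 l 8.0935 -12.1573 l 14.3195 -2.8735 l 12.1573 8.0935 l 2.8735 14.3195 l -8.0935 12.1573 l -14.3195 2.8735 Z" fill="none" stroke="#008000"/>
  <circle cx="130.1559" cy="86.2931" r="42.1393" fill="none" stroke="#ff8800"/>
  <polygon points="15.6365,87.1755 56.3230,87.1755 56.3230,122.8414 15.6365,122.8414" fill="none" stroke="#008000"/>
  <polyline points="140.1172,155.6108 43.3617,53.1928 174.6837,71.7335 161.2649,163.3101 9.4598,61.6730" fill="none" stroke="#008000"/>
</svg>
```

G21
G90
G0 X101.1056 Y50.8004
M4 S713
G01 X98.2321 Y65.1199 F776
G01 X106.3256 Y77.2772
G01 X120.6451 Y80.1507
G01 X132.8024 Y72.0572
G01 X135.6759 Y57.7377
G01 X127.5824 Y45.5804
G01 X113.2629 Y42.7069
G01 X101.1056 Y50.8004
M5
G0 X172.2952 Y85.4896
M4 S503
G01 X159.9529 Y115.2866 F1489
G01 X130.1559 Y127.6289
G01 X100.3589 Y115.2866
G01 X88.0166 Y85.4896
G01 X100.3589 Y55.6926
G01 X130.1559 Y43.3503
G01 X159.9529 Y55.6926
G01 X172.2952 Y85.4896
M5
G0 X15.6365 Y84.6072
M4 S713
G01 X56.3230 Y84.6072 F776
G01 X56.3230 Y48.9413
G01 X15.6365 Y48.9413
G01 X15.6365 Y84.6072
M5
G0 X140.1172 Y16.1719
M4 S713
G01 X43.3617 Y118.5899 F776
G01 X174.6837 Y100.0492
G01 X161.2649 Y8.4726
G01 X9.4598 Y110.1097
M5
G0 X0.0000 Y0.0000

Since the viewBox matches the mm dimensions, user units are millimetres directly. The only transform is the Y-flip y_m = 171.7827 − y_svg.

Shape 1 is a regular polygon drawn with `<path>`. Its stroke #008000 means cut at S713, F776. After flipping Y the toolpath is (101.1056,50.8004) → (98.2321,65.1199) → (106.3256,77.2772) → (120.6451,80.1507) → (132.8024,72.0572) → (135.6759,57.7377) → (127.5824,45.5804) → (113.2629,42.7069) → (101.1056,50.8004), returning to the start.

Shape 2 is a circle drawn with `<circle>`. Its stroke #ff8800 means score at S503, F1489. After flipping Y the toolpath is (172.2952,85.4896) → (159.9529,115.2866) → (130.1559,127.6289) → (100.3589,115.2866) → (88.0166,85.4896) → (100.3589,55.6926) → (130.1559,43.3503) → (159.9529,55.6926) → (172.2952,85.4896), returning to the start.

Shape 3 is a rectangle drawn with `<polygon>`. Its stroke #008000 means cut at S713, F776. After flipping Y the toolpath is (15.6365,84.6072) → (56.3230,84.6072) → (56.3230,48.9413) → (15.6365,48.9413) → (15.6365,84.6072), returning to the start.

Shape 4 is a open polyline drawn with `<polyline>`. Its stroke #008000 means cut at S713, F776. After flipping Y the toolpath is (140.1172,16.1719) → (43.3617,118.5899) → (174.6837,100.0492) → (161.2649,8.4726) → (9.4598,110.1097).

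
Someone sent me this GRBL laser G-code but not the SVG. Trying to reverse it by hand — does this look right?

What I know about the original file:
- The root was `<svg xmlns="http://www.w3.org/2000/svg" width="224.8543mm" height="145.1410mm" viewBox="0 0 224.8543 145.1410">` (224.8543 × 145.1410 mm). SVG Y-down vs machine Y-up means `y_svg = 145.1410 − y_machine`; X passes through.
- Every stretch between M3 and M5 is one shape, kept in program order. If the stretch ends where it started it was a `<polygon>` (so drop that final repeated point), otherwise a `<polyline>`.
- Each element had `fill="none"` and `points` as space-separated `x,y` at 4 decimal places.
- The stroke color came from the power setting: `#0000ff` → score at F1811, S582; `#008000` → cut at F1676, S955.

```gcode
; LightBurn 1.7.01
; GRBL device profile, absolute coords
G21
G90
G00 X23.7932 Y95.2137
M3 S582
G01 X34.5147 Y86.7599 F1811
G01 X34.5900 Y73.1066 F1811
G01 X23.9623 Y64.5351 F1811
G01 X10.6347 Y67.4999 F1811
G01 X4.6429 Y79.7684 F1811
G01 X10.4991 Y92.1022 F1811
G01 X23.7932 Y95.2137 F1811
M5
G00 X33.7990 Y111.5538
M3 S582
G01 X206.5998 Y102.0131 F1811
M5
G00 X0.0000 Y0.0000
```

Each laser-on run becomes one SVG element. Flip Y back into SVG space with y_svg = 145.1410 − y_machine. Every run uses S582, so all elements get stroke `#0000ff` (score).

Run 1: The run returns to its start, so emit a `<polygon>` with points (Y-flipped): 23.7932,49.9273 34.5147,58.3811 34.5900,72.0344 23.9623,80.6059 10.6347,77.6411 4.6429,65.3726 10.4991,53.0388.

Run 2: The run is open, so emit a `<polyline>` with points (Y-flipped): 33.7990,33.5872 206.5998,43.1279.

<svg xmlns="http://www.w3.org/2000/svg" width="224.8543mm" height="145.1410mm" viewBox="0 0 224.8543 145.1410">
  <polygon points="23.7932,49.9273 34.5147,58.3811 34.5900,72.0344 23.9623,80.6059 10.6347,77.6411 4.6429,65.3726 10.4991,53.0388" fill="none" stroke="#0000ff"/>
  <polyline points="33.7990,33.5872 206.5998,43.1279" fill="none" stroke="#0000ff"/>
</svg>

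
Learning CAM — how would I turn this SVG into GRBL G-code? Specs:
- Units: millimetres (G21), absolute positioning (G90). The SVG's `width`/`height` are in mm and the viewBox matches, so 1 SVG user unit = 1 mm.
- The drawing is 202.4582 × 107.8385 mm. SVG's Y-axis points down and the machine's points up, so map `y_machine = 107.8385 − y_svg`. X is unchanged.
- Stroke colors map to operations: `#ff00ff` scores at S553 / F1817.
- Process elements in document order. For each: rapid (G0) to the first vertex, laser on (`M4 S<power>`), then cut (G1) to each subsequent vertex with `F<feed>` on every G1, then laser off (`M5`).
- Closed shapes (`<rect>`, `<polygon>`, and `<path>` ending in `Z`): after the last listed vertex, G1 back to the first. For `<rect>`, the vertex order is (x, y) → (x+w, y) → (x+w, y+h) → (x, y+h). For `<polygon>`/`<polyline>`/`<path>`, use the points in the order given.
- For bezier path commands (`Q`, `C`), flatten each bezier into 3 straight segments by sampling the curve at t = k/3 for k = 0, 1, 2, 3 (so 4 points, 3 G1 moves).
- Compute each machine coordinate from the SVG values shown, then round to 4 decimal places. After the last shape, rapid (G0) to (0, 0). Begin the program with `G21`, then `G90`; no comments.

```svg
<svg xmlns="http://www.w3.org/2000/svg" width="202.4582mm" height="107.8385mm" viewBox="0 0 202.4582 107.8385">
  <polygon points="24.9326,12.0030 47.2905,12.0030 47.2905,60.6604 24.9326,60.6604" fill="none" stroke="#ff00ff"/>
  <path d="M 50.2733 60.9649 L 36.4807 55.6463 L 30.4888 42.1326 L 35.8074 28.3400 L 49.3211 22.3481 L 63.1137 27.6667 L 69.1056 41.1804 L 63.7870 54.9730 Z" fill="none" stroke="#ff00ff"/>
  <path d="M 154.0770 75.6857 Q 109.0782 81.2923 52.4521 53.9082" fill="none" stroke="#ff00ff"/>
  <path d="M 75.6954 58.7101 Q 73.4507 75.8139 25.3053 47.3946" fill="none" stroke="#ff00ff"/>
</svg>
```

Since the viewBox matches the mm dimensions, user units are millimetres directly. The only transform is the Y-flip y_m = 107.8385 − y_svg.

Shape 1 is a rectangle drawn with `<polygon>`. Its stroke #ff00ff means score at S553, F1817. After flipping Y the toolpath is (24.9326,95.8355) → (47.2905,95.8355) → (47.2905,47.1781) → (24.9326,47.1781) → (24.9326,95.8355), returning to the start.

Shape 2 is a regular polygon drawn with `<path>`. Its stroke #ff00ff means score at S553, F1817. After flipping Y the toolpath is (50.2733,46.8736) → (36.4807,52.1922) → (30.4888,65.7059) → (35.8074,79.4985) → (49.3211,85.4904) → (63.1137,80.1718) → (69.1056,66.6581) → (63.7870,52.8655) → (50.2733,46.8736), returning to the start.

Shape 3 is a quadratic bezier drawn with `<path>`. Its stroke #ff00ff means score at S553, F1817. After flipping Y the toolpath is (154.0770,32.1528) → (122.7859,32.0807) → (88.9109,39.3399) → (52.4521,53.9303).

Shape 4 is a quadratic bezier drawn with `<path>`. Its stroke #ff00ff means score at S553, F1817. After flipping Y the toolpath is (75.6954,49.1284) → (69.0989,42.7840) → (52.3022,46.5558) → (25.3053,60.4439).

G21
G90
G0 X24.9326 Y95.8355
M4 S553
G1 X47.2905 Y95.8355 F1817
G1 X47.2905 Y47.1781 F1817
G1 X24.9326 Y47.1781 F1817
G1 X24.9326 Y95.8355 F1817
M5
G0 X50.2733 Y46.8736
M4 S553
G1 X36.4807 Y52.1922 F1817
G1 X30.4888 Y65.7059 F1817
G1 X35.8074 Y79.4985 F1817
G1 X49.3211 Y85.4904 F1817
G1 X63.1137 Y80.1718 F1817
G1 X69.1056 Y66.6581 F1817
G1 X63.7870 Y52.8655 F1817
G1 X50.2733 Y46.8736 F1817
M5
G0 X154.0770 Y32.1528
M4 S553
G1 X122.7859 Y32.0807 F1817
G1 X88.9109 Y39.3399 F1817
G1 X52.4521 Y53.9303 F1817
M5
G0 X75.6954 Y49.1284
M4 S553
G1 X69.0989 Y42.7840 F1817
G1 X52.3022 Y46.5558 F1817
G1 X25.3053 Y60.4439 F1817
M5
G0 X0.0000 Y0.0000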